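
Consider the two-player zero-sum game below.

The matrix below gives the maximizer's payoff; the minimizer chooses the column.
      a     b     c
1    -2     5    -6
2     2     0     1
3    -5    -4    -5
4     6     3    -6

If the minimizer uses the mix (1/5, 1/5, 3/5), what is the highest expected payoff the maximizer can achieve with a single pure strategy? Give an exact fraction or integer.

1: (-2)·(1/5) + (5)·(1/5) + (-6)·(3/5) = -3.
2: (2)·(1/5) + (0)·(1/5) + (1)·(3/5) = 1.
3: (-5)·(1/5) + (-4)·(1/5) + (-5)·(3/5) = -24/5.
4: (6)·(1/5) + (3)·(1/5) + (-6)·(3/5) = -9/5.
The best pure response is 2 with expected payoff 1.

1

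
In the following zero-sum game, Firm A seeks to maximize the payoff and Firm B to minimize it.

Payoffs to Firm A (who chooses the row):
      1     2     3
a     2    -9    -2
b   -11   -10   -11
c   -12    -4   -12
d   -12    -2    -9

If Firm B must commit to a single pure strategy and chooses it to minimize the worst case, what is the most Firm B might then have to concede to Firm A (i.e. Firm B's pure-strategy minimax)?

The worst case (largest entry) in each column is 1: 2, 2: -2, 3: -2.
The best (smallest) of these is -2.

-2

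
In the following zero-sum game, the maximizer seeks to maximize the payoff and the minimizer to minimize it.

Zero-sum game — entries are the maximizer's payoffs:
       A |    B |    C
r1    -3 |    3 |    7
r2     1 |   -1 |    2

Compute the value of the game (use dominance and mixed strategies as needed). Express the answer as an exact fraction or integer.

0

Column C is strictly dominated by B for the minimizer (it gives the maximizer more in every row).
The remaining 2×2 game on (r1, r2) × (A, B) has no saddle point. Let the maximizer play r1 with probability p; indifference gives −3p + (1−p) = 3p − (1−p), so p = 1/4.
Similarly the minimizer's optimal q on A is 1/2, and the value is -3·(1/2) + (3)·(1/2) = 0.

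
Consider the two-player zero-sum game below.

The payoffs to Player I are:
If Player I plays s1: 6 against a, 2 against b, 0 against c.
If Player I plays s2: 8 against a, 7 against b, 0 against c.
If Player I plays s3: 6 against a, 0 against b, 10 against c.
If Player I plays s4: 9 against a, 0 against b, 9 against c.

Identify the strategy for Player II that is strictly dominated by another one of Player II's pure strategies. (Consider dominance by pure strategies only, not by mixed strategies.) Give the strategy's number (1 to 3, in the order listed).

Player II prefers columns that give Player I less. Compare a with b: 2 < 6, 7 < 8, 0 < 6, 0 < 9.
So b strictly dominates a for Player II; a is strictly dominated.

1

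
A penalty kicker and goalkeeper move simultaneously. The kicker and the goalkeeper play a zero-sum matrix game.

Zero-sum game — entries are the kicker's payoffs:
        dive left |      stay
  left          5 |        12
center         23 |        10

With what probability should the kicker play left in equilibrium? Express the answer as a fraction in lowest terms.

13/20

Row minima are 5 and 10, so the kicker's maximin is 10; column maxima are 23 and 12, so the goalkeeper's minimax is 12. These differ, so the equilibrium is in mixed strategies.
Let the kicker play left with probability p. The goalkeeper is indifferent when 5p + 23(1−p) = 12p + 10(1−p), giving p = 13/20.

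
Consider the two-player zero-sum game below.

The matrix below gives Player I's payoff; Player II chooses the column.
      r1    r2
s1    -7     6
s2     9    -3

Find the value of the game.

Row minima are -7 and -3, so Player I's maximin is -3; column maxima are 9 and 6, so Player II's minimax is 6. These differ, so the equilibrium is in mixed strategies.
Let Player I play s1 with probability p. Player II is indifferent when −7p + 9(1−p) = 6p − 3(1−p), giving p = 12/25.
Let Player II play r1 with probability q. Player I is indifferent when −7q + 6(1−q) = 9q − 3(1−q), giving q = 9/25.
The value is -7·(9/25) + (6)·(16/25) = 33/25.

33/25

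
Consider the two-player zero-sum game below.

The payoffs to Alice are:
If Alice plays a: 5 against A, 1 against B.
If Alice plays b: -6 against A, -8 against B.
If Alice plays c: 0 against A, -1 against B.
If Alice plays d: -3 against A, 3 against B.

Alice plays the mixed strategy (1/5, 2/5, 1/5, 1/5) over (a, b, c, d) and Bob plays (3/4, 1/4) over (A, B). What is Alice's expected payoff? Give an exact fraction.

-43/20

Against (3/4, 1/4), each row's expected payoff is a: 4; b: -13/2; c: -1/4; d: -3/2.
Taking the (1/5, 2/5, 1/5, 1/5)-weighted average: (1/5)·(4) + (2/5)·(-13/2) + (1/5)·(-1/4) + (1/5)·(-3/2) = -43/20.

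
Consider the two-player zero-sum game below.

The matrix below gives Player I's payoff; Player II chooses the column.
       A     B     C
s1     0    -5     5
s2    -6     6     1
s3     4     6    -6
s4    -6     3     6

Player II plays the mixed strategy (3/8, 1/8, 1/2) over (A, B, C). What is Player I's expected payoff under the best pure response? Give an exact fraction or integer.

s1: (0)·(3/8) + (-5)·(1/8) + (5)·(1/2) = 15/8.
s2: (-6)·(3/8) + (6)·(1/8) + (1)·(1/2) = -1.
s3: (4)·(3/8) + (6)·(1/8) + (-6)·(1/2) = -3/4.
s4: (-6)·(3/8) + (3)·(1/8) + (6)·(1/2) = 9/8.
The best pure response is s1 with expected payoff 15/8.

15/8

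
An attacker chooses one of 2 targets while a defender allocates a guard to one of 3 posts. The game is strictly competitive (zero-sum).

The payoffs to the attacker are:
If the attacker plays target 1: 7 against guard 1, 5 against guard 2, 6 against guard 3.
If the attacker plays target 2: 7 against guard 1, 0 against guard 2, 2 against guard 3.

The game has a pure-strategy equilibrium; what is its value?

Row minima: 5, 0 → the attacker's maximin is 5.
Column maxima: 7, 5, 6 → the defender's minimax is 5.
They coincide at (target 1, guard 2), so the value is 5.

5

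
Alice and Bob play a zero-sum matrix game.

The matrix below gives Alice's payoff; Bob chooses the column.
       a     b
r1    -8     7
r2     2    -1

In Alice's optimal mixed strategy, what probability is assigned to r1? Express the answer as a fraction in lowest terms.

Row minima are -8 and -1, so Alice's maximin is -1; column maxima are 2 and 7, so Bob's minimax is 2. These differ, so the equilibrium is in mixed strategies.
Let Alice play r1 with probability p. Bob is indifferent when −8p + 2(1−p) = 7p − (1−p), giving p = 1/6.

1/6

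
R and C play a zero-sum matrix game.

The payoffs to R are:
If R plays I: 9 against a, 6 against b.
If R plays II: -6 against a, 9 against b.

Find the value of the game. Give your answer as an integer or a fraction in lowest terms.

Row minima are 6 and -6, so R's maximin is 6; column maxima are 9 and 9, so C's minimax is 9. These differ, so the equilibrium is in mixed strategies.
Let R play I with probability p. C is indifferent when 9p − 6(1−p) = 6p + 9(1−p), giving p = 5/6.
Let C play a with probability q. R is indifferent when 9q + 6(1−q) = −6q + 9(1−q), giving q = 1/6.
The value is 9·(1/6) + (6)·(5/6) = 13/2.

13/2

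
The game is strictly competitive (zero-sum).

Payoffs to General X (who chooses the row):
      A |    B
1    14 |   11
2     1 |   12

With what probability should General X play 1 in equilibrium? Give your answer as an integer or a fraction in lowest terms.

11/14

Row minima are 11 and 1, so General X's maximin is 11; column maxima are 14 and 12, so General Y's minimax is 12. These differ, so the equilibrium is in mixed strategies.
Let General X play 1 with probability p. General Y is indifferent when 14p + (1−p) = 11p + 12(1−p), giving p = 11/14.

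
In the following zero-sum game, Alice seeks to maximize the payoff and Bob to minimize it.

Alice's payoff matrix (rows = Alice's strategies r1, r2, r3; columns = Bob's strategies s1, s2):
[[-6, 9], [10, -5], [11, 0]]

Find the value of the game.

Row r2 is strictly dominated by row r3, so Alice never plays it.
The remaining 2×2 game on (r1, r3) × (s1, s2) has no saddle point. Let Alice play r1 with probability p; indifference gives −6p + 11(1−p) = 9p, so p = 11/26.
Similarly Bob's optimal q on s1 is 9/26, and the value is -6·(9/26) + (9)·(17/26) = 99/26.

99/26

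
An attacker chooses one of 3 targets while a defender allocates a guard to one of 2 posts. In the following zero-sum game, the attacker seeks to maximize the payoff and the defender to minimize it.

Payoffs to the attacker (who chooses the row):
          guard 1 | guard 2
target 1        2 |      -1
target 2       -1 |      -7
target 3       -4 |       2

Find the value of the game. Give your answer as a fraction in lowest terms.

Row target 2 is strictly dominated by row target 1, so the attacker never plays it.
The remaining 2×2 game on (target 1, target 3) × (guard 1, guard 2) has no saddle point. Let the attacker play target 1 with probability p; indifference gives 2p − 4(1−p) = −p + 2(1−p), so p = 2/3.
Similarly the defender's optimal q on guard 1 is 1/3, and the value is 2·(1/3) + (-1)·(2/3) = 0.

0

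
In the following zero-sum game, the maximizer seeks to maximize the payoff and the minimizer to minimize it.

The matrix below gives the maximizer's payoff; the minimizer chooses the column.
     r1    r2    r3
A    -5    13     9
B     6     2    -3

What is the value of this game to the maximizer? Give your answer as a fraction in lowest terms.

39/23

Column r2 is strictly dominated by r3 for the minimizer (it gives the maximizer more in every row).
The remaining 2×2 game on (A, B) × (r1, r3) has no saddle point. Let the maximizer play A with probability p; indifference gives −5p + 6(1−p) = 9p − 3(1−p), so p = 9/23.
Similarly the minimizer's optimal q on r1 is 12/23, and the value is -5·(12/23) + (9)·(11/23) = 39/23.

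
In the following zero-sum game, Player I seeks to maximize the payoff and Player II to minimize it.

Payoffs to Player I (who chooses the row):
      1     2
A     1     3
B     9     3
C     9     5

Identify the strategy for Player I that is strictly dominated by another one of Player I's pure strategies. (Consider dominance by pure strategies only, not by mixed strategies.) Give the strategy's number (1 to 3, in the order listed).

1

Compare A with C: 9 > 1, 5 > 3.
So C strictly dominates A for Player I; A is strictly dominated.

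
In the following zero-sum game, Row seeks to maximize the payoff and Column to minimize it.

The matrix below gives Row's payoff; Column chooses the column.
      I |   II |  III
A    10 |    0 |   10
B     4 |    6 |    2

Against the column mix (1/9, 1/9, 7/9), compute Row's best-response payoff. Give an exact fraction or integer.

80/9

A: (10)·(1/9) + (0)·(1/9) + (10)·(7/9) = 80/9.
B: (4)·(1/9) + (6)·(1/9) + (2)·(7/9) = 8/3.
The best pure response is A with expected payoff 80/9.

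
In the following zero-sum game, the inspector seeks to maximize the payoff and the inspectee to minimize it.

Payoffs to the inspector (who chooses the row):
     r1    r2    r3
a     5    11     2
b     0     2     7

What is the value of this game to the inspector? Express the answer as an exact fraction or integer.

Column r2 is strictly dominated by r1 for the inspectee (it gives the inspector more in every row).
The remaining 2×2 game on (a, b) × (r1, r3) has no saddle point. Let the inspector play a with probability p; indifference gives 5p = 2p + 7(1−p), so p = 7/10.
Similarly the inspectee's optimal q on r1 is 1/2, and the value is 5·(1/2) + (2)·(1/2) = 7/2.

7/2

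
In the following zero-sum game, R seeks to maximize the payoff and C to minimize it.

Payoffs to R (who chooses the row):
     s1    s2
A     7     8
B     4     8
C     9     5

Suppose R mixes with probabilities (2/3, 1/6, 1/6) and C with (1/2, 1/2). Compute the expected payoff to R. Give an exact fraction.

Against (1/2, 1/2), each row's expected payoff is A: 15/2; B: 6; C: 7.
Taking the (2/3, 1/6, 1/6)-weighted average: (2/3)·(15/2) + (1/6)·(6) + (1/6)·(7) = 43/6.

43/6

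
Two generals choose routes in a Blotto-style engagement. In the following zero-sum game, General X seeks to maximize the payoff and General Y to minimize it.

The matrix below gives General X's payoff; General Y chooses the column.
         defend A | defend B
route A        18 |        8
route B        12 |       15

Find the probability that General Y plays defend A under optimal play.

7/13

Row minima are 8 and 12, so General X's maximin is 12; column maxima are 18 and 15, so General Y's minimax is 15. These differ, so the equilibrium is in mixed strategies.
Let General Y play defend A with probability q. General X is indifferent when 18q + 8(1−q) = 12q + 15(1−q), giving q = 7/13.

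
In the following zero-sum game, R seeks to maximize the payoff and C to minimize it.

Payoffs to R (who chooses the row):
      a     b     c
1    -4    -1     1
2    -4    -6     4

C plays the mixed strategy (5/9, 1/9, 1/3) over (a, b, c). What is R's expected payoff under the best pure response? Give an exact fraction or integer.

1: (-4)·(5/9) + (-1)·(1/9) + (1)·(1/3) = -2.
2: (-4)·(5/9) + (-6)·(1/9) + (4)·(1/3) = -14/9.
The best pure response is 2 with expected payoff -14/9.

-14/9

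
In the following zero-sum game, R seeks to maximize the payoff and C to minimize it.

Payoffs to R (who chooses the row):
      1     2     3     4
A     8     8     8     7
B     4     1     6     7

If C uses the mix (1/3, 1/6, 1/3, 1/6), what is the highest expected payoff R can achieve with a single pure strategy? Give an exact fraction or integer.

47/6

A: (8)·(1/3) + (8)·(1/6) + (8)·(1/3) + (7)·(1/6) = 47/6.
B: (4)·(1/3) + (1)·(1/6) + (6)·(1/3) + (7)·(1/6) = 14/3.
The best pure response is A with expected payoff 47/6.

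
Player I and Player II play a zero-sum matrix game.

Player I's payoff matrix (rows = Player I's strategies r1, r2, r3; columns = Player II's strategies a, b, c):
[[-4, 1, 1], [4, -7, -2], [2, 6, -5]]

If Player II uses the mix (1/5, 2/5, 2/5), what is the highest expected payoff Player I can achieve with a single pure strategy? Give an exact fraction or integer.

4/5

r1: (-4)·(1/5) + (1)·(2/5) + (1)·(2/5) = 0.
r2: (4)·(1/5) + (-7)·(2/5) + (-2)·(2/5) = -14/5.
r3: (2)·(1/5) + (6)·(2/5) + (-5)·(2/5) = 4/5.
The best pure response is r3 with expected payoff 4/5.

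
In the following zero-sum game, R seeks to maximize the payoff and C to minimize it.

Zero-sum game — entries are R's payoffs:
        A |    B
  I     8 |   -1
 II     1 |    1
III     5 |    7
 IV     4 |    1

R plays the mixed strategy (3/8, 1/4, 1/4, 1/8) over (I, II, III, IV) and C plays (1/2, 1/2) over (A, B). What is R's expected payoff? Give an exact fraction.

Against (1/2, 1/2), each row's expected payoff is I: 7/2; II: 1; III: 6; IV: 5/2.
Taking the (3/8, 1/4, 1/4, 1/8)-weighted average: (3/8)·(7/2) + (1/4)·(1) + (1/4)·(6) + (1/8)·(5/2) = 27/8.

27/8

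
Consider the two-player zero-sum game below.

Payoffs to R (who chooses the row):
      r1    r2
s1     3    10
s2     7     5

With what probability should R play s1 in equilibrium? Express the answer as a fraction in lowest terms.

2/9

Row minima are 3 and 5, so R's maximin is 5; column maxima are 7 and 10, so C's minimax is 7. These differ, so the equilibrium is in mixed strategies.
Let R play s1 with probability p. C is indifferent when 3p + 7(1−p) = 10p + 5(1−p), giving p = 2/9.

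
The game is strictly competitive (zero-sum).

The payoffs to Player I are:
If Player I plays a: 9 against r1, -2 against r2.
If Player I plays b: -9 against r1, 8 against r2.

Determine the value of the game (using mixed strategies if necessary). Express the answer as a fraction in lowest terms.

Row minima are -2 and -9, so Player I's maximin is -2; column maxima are 9 and 8, so Player II's minimax is 8. These differ, so the equilibrium is in mixed strategies.
Let Player I play a with probability p. Player II is indifferent when 9p − 9(1−p) = −2p + 8(1−p), giving p = 17/28.
Let Player II play r1 with probability q. Player I is indifferent when 9q − 2(1−q) = −9q + 8(1−q), giving q = 5/14.
The value is 9·(5/14) + (-2)·(9/14) = 27/14.

27/14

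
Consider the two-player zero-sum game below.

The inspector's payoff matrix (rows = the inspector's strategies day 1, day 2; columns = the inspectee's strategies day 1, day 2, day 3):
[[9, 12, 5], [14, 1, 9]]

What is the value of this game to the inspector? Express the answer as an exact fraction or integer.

103/15

Column day 1 is strictly dominated by day 3 for the inspectee (it gives the inspector more in every row).
The remaining 2×2 game on (day 1, day 2) × (day 2, day 3) has no saddle point. Let the inspector play day 1 with probability p; indifference gives 12p + (1−p) = 5p + 9(1−p), so p = 8/15.
Similarly the inspectee's optimal q on day 2 is 4/15, and the value is 12·(4/15) + (5)·(11/15) = 103/15.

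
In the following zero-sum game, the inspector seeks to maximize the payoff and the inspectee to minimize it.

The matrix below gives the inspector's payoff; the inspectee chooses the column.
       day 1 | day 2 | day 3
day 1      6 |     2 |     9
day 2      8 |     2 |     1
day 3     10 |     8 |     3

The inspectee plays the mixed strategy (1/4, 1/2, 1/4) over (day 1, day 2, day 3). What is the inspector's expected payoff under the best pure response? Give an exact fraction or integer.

29/4

day 1: (6)·(1/4) + (2)·(1/2) + (9)·(1/4) = 19/4.
day 2: (8)·(1/4) + (2)·(1/2) + (1)·(1/4) = 13/4.
day 3: (10)·(1/4) + (8)·(1/2) + (3)·(1/4) = 29/4.
The best pure response is day 3 with expected payoff 29/4.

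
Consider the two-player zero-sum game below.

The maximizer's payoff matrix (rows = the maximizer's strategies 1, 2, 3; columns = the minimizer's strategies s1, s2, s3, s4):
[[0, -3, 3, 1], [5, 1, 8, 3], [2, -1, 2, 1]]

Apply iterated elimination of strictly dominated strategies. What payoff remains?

1

Row 1 is strictly dominated by row 2 (5>0, 1>-3, 8>3, 3>1); eliminate 1.
Row 3 is strictly dominated by row 2 (5>2, 1>-1, 8>2, 3>1); eliminate 3.
Column s1 is strictly dominated by s2 for the minimizer (1<5); eliminate s1.
Column s4 is strictly dominated by s2 for the minimizer (1<3); eliminate s4.
Column s3 is strictly dominated by s2 for the minimizer (1<8); eliminate s3.
Only (2, s2) remains, with payoff 1.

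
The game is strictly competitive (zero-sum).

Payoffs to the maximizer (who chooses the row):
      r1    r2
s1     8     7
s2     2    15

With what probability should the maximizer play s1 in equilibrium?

13/14

Row minima are 7 and 2, so the maximizer's maximin is 7; column maxima are 8 and 15, so the minimizer's minimax is 8. These differ, so the equilibrium is in mixed strategies.
Let the maximizer play s1 with probability p. The minimizer is indifferent when 8p + 2(1−p) = 7p + 15(1−p), giving p = 13/14.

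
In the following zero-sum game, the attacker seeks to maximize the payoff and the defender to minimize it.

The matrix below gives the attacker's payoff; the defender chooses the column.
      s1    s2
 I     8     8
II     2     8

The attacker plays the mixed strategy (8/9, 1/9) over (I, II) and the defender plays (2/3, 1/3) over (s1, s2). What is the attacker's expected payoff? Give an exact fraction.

Against (2/3, 1/3), each row's expected payoff is I: 8; II: 4.
Taking the (8/9, 1/9)-weighted average: (8/9)·(8) + (1/9)·(4) = 68/9.

68/9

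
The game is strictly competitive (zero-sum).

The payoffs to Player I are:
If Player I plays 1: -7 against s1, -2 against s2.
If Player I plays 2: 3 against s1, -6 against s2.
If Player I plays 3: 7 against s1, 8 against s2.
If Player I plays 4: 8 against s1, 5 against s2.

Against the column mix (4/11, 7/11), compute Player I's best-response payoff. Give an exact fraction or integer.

1: (-7)·(4/11) + (-2)·(7/11) = -42/11.
2: (3)·(4/11) + (-6)·(7/11) = -30/11.
3: (7)·(4/11) + (8)·(7/11) = 84/11.
4: (8)·(4/11) + (5)·(7/11) = 67/11.
The best pure response is 3 with expected payoff 84/11.

84/11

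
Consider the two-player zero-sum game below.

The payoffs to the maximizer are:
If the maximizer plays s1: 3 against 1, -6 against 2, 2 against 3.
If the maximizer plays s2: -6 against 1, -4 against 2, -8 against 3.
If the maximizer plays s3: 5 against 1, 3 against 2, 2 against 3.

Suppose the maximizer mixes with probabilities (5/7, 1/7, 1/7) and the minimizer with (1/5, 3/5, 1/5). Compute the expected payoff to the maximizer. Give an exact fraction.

Against (1/5, 3/5, 1/5), each row's expected payoff is s1: -13/5; s2: -26/5; s3: 16/5.
Taking the (5/7, 1/7, 1/7)-weighted average: (5/7)·(-13/5) + (1/7)·(-26/5) + (1/7)·(16/5) = -15/7.

-15/7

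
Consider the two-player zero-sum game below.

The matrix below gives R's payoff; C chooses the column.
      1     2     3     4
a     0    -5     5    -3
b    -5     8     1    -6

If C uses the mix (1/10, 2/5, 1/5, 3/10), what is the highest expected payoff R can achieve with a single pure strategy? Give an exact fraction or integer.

a: (0)·(1/10) + (-5)·(2/5) + (5)·(1/5) + (-3)·(3/10) = -19/10.
b: (-5)·(1/10) + (8)·(2/5) + (1)·(1/5) + (-6)·(3/10) = 11/10.
The best pure response is b with expected payoff 11/10.

11/10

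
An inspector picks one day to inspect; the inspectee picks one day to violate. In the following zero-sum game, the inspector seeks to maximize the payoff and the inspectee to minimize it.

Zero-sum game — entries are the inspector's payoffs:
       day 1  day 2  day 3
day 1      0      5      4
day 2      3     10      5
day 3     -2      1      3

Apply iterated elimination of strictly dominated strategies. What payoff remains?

3

Column day 3 is strictly dominated by day 1 for the inspectee (0<4, 3<5, -2<3); eliminate day 3.
Row day 3 is strictly dominated by row day 1 (0>-2, 5>1); eliminate day 3.
Row day 1 is strictly dominated by row day 2 (3>0, 10>5); eliminate day 1.
Column day 2 is strictly dominated by day 1 for the inspectee (3<10); eliminate day 2.
Only (day 2, day 1) remains, with payoff 3.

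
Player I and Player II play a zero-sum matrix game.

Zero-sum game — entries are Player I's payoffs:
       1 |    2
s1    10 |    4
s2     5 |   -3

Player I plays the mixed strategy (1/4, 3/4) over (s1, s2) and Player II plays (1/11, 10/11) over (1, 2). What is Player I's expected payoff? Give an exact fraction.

Against (1/11, 10/11), each row's expected payoff is s1: 50/11; s2: -25/11.
Taking the (1/4, 3/4)-weighted average: (1/4)·(50/11) + (3/4)·(-25/11) = -25/44.

-25/44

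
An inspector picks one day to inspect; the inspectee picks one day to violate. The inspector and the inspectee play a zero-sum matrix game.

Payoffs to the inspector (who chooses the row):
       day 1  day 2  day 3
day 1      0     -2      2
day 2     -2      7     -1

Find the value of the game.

Column day 3 is strictly dominated by day 1 for the inspectee (it gives the inspector more in every row).
The remaining 2×2 game on (day 1, day 2) × (day 1, day 2) has no saddle point. Let the inspector play day 1 with probability p; indifference gives −2(1−p) = −2p + 7(1−p), so p = 9/11.
Similarly the inspectee's optimal q on day 1 is 9/11, and the value is 0·(9/11) + (-2)·(2/11) = -4/11.

-4/11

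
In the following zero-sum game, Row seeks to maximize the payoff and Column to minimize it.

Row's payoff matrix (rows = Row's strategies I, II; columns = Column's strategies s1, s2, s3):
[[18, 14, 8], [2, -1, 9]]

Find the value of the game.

67/8

Column s1 is strictly dominated by s2 for Column (it gives Row more in every row).
The remaining 2×2 game on (I, II) × (s2, s3) has no saddle point. Let Row play I with probability p; indifference gives 14p − (1−p) = 8p + 9(1−p), so p = 5/8.
Similarly Column's optimal q on s2 is 1/16, and the value is 14·(1/16) + (8)·(15/16) = 67/8.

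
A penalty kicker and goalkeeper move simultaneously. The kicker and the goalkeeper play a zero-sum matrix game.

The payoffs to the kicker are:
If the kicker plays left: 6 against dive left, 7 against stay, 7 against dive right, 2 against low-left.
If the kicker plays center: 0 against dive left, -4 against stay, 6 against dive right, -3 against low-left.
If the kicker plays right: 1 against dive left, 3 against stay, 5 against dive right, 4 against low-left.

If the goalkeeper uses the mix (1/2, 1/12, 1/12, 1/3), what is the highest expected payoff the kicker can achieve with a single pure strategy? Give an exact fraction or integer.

left: (6)·(1/2) + (7)·(1/12) + (7)·(1/12) + (2)·(1/3) = 29/6.
center: (0)·(1/2) + (-4)·(1/12) + (6)·(1/12) + (-3)·(1/3) = -5/6.
right: (1)·(1/2) + (3)·(1/12) + (5)·(1/12) + (4)·(1/3) = 5/2.
The best pure response is left with expected payoff 29/6.

29/6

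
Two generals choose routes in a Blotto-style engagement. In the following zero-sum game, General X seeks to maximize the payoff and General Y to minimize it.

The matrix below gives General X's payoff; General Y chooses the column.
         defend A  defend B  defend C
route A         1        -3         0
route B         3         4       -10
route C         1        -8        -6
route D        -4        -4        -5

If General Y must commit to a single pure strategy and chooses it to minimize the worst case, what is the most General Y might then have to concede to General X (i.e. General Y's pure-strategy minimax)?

0

The worst case (largest entry) in each column is defend A: 3, defend B: 4, defend C: 0.
The best (smallest) of these is 0.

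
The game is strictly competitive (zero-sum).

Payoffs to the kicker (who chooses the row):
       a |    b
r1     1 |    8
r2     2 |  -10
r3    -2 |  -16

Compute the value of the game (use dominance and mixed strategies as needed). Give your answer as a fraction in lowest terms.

Row r3 is strictly dominated by row r2, so the kicker never plays it.
The remaining 2×2 game on (r1, r2) × (a, b) has no saddle point. Let the kicker play r1 with probability p; indifference gives p + 2(1−p) = 8p − 10(1−p), so p = 12/19.
Similarly the goalkeeper's optimal q on a is 18/19, and the value is 1·(18/19) + (8)·(1/19) = 26/19.

26/19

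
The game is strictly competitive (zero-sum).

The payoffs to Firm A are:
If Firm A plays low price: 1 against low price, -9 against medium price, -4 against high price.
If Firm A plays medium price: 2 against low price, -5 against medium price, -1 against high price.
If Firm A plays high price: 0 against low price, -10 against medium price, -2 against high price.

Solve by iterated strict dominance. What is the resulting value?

-5

Column low price is strictly dominated by medium price for Firm B (-9<1, -5<2, -10<0); eliminate low price.
Column high price is strictly dominated by medium price for Firm B (-9<-4, -5<-1, -10<-2); eliminate high price.
Row low price is strictly dominated by row medium price (-5>-9); eliminate low price.
Row high price is strictly dominated by row medium price (-5>-10); eliminate high price.
Only (medium price, medium price) remains, with payoff -5.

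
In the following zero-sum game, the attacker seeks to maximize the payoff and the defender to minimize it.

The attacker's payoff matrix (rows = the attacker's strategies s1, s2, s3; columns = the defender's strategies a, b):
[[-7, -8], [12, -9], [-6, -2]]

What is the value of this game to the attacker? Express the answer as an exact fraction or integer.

-78/25

Row s1 is strictly dominated by row s3, so the attacker never plays it.
The remaining 2×2 game on (s2, s3) × (a, b) has no saddle point. Let the attacker play s2 with probability p; indifference gives 12p − 6(1−p) = −9p − 2(1−p), so p = 4/25.
Similarly the defender's optimal q on a is 7/25, and the value is 12·(7/25) + (-9)·(18/25) = -78/25.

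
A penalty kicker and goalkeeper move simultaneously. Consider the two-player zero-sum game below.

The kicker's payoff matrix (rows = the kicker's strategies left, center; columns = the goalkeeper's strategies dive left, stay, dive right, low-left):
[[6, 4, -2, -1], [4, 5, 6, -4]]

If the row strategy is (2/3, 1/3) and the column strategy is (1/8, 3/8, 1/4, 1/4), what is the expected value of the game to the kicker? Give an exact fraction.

47/24

Against (1/8, 3/8, 1/4, 1/4), each row's expected payoff is left: 3/2; center: 23/8.
Taking the (2/3, 1/3)-weighted average: (2/3)·(3/2) + (1/3)·(23/8) = 47/24.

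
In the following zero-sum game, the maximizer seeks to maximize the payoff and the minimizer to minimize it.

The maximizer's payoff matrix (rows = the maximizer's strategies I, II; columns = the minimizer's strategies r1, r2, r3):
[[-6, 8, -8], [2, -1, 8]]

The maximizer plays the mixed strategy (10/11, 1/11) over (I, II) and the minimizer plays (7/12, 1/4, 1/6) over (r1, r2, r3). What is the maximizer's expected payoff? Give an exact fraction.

-313/132

Against (7/12, 1/4, 1/6), each row's expected payoff is I: -17/6; II: 9/4.
Taking the (10/11, 1/11)-weighted average: (10/11)·(-17/6) + (1/11)·(9/4) = -313/132.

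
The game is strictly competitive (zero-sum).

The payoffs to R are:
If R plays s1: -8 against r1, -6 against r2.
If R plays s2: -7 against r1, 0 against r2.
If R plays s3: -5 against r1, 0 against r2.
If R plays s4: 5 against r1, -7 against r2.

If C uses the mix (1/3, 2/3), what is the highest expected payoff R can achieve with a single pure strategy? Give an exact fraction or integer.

-5/3

s1: (-8)·(1/3) + (-6)·(2/3) = -20/3.
s2: (-7)·(1/3) + (0)·(2/3) = -7/3.
s3: (-5)·(1/3) + (0)·(2/3) = -5/3.
s4: (5)·(1/3) + (-7)·(2/3) = -3.
The best pure response is s3 with expected payoff -5/3.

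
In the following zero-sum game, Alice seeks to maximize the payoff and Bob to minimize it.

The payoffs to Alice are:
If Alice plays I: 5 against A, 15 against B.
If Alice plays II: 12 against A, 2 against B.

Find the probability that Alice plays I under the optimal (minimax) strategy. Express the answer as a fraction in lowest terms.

Row minima are 5 and 2, so Alice's maximin is 5; column maxima are 12 and 15, so Bob's minimax is 12. These differ, so the equilibrium is in mixed strategies.
Let Alice play I with probability p. Bob is indifferent when 5p + 12(1−p) = 15p + 2(1−p), giving p = 1/2.

1/2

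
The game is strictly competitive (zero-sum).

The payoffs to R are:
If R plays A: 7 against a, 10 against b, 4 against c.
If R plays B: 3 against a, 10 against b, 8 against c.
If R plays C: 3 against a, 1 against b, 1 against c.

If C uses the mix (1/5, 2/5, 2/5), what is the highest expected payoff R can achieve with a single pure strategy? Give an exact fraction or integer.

39/5

A: (7)·(1/5) + (10)·(2/5) + (4)·(2/5) = 7.
B: (3)·(1/5) + (10)·(2/5) + (8)·(2/5) = 39/5.
C: (3)·(1/5) + (1)·(2/5) + (1)·(2/5) = 7/5.
The best pure response is B with expected payoff 39/5.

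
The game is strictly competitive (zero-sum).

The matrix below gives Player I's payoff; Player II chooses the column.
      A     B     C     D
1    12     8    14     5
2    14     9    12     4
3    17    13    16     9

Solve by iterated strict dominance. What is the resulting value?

9

Row 1 is strictly dominated by row 3 (17>12, 13>8, 16>14, 9>5); eliminate 1.
Row 2 is strictly dominated by row 3 (17>14, 13>9, 16>12, 9>4); eliminate 2.
Column B is strictly dominated by D for Player II (9<13); eliminate B.
Column C is strictly dominated by D for Player II (9<16); eliminate C.
Column A is strictly dominated by D for Player II (9<17); eliminate A.
Only (3, D) remains, with payoff 9.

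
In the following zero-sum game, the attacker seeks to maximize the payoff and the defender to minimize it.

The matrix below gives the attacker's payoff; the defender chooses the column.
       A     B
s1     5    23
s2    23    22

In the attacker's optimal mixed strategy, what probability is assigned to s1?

1/19

Row minima are 5 and 22, so the attacker's maximin is 22; column maxima are 23 and 23, so the defender's minimax is 23. These differ, so the equilibrium is in mixed strategies.
Let the attacker play s1 with probability p. The defender is indifferent when 5p + 23(1−p) = 23p + 22(1−p), giving p = 1/19.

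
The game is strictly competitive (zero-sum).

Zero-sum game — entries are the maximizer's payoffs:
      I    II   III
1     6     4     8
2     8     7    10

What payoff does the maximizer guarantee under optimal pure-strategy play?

Row minima: 4, 7 → the maximizer's maximin is 7.
Column maxima: 8, 7, 10 → the minimizer's minimax is 7.
They coincide at (2, II), so the value is 7.

7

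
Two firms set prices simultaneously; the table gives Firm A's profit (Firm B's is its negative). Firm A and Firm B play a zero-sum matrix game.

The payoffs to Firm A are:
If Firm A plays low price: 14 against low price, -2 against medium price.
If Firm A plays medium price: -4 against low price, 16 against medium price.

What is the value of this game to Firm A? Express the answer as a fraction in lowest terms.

6

Row minima are -2 and -4, so Firm A's maximin is -2; column maxima are 14 and 16, so Firm B's minimax is 14. These differ, so the equilibrium is in mixed strategies.
Let Firm A play low price with probability p. Firm B is indifferent when 14p − 4(1−p) = −2p + 16(1−p), giving p = 5/9.
Let Firm B play low price with probability q. Firm A is indifferent when 14q − 2(1−q) = −4q + 16(1−q), giving q = 1/2.
The value is 14·(1/2) + (-2)·(1/2) = 6.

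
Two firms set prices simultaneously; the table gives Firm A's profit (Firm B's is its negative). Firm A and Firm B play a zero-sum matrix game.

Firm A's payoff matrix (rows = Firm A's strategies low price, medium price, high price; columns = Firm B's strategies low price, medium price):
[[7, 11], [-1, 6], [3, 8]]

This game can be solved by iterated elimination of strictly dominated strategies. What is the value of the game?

Column medium price is strictly dominated by low price for Firm B (7<11, -1<6, 3<8); eliminate medium price.
Row medium price is strictly dominated by row low price (7>-1); eliminate medium price.
Row high price is strictly dominated by row low price (7>3); eliminate high price.
Only (low price, low price) remains, with payoff 7.

7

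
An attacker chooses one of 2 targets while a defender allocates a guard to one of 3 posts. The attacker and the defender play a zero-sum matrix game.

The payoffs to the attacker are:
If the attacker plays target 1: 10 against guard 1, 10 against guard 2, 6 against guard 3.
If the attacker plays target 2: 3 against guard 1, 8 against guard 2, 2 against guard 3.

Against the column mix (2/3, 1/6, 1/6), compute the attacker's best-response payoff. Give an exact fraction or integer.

target 1: (10)·(2/3) + (10)·(1/6) + (6)·(1/6) = 28/3.
target 2: (3)·(2/3) + (8)·(1/6) + (2)·(1/6) = 11/3.
The best pure response is target 1 with expected payoff 28/3.

28/3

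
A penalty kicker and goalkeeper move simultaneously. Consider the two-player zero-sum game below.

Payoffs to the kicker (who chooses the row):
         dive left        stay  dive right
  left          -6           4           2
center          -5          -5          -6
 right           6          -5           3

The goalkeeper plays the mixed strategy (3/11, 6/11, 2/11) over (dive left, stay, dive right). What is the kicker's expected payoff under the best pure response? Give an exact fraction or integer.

left: (-6)·(3/11) + (4)·(6/11) + (2)·(2/11) = 10/11.
center: (-5)·(3/11) + (-5)·(6/11) + (-6)·(2/11) = -57/11.
right: (6)·(3/11) + (-5)·(6/11) + (3)·(2/11) = -6/11.
The best pure response is left with expected payoff 10/11.

10/11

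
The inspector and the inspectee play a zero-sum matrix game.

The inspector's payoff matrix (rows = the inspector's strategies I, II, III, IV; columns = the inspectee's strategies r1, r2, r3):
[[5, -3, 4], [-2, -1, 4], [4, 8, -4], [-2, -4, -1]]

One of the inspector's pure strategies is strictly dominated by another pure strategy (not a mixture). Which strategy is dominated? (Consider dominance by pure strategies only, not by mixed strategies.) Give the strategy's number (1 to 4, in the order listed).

4

Compare IV with I: 5 > -2, -3 > -4, 4 > -1.
So I strictly dominates IV for the inspector; IV is strictly dominated.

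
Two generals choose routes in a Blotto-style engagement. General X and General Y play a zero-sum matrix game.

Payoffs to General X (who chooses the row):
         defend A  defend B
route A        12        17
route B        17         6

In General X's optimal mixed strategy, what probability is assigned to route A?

Row minima are 12 and 6, so General X's maximin is 12; column maxima are 17 and 17, so General Y's minimax is 17. These differ, so the equilibrium is in mixed strategies.
Let General X play route A with probability p. General Y is indifferent when 12p + 17(1−p) = 17p + 6(1−p), giving p = 11/16.

11/16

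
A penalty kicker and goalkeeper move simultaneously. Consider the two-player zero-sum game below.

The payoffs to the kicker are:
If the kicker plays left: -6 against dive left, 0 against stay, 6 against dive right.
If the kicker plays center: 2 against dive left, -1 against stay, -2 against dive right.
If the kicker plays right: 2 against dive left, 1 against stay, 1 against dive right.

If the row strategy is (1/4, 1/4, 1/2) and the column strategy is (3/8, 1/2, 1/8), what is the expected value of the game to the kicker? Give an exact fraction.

Against (3/8, 1/2, 1/8), each row's expected payoff is left: -3/2; center: 0; right: 11/8.
Taking the (1/4, 1/4, 1/2)-weighted average: (1/4)·(-3/2) + (1/4)·(0) + (1/2)·(11/8) = 5/16.

5/16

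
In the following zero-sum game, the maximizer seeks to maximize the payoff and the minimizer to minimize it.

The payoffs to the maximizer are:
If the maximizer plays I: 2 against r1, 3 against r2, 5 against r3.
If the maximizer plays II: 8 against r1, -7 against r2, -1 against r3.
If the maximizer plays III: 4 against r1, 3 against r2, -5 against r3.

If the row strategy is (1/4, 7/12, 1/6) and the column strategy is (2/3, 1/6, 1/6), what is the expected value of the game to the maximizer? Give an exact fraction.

61/18

Against (2/3, 1/6, 1/6), each row's expected payoff is I: 8/3; II: 4; III: 7/3.
Taking the (1/4, 7/12, 1/6)-weighted average: (1/4)·(8/3) + (7/12)·(4) + (1/6)·(7/3) = 61/18.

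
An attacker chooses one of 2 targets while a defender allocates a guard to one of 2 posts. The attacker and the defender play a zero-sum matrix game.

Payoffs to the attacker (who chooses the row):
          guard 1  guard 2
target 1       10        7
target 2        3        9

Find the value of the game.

23/3

Row minima are 7 and 3, so the attacker's maximin is 7; column maxima are 10 and 9, so the defender's minimax is 9. These differ, so the equilibrium is in mixed strategies.
Let the attacker play target 1 with probability p. The defender is indifferent when 10p + 3(1−p) = 7p + 9(1−p), giving p = 2/3.
Let the defender play guard 1 with probability q. The attacker is indifferent when 10q + 7(1−q) = 3q + 9(1−q), giving q = 2/9.
The value is 10·(2/9) + (7)·(7/9) = 23/3.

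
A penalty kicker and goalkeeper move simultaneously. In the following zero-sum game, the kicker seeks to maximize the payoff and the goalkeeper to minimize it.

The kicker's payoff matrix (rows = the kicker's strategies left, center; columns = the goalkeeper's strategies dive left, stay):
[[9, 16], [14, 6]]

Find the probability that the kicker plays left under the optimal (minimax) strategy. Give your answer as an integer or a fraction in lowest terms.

8/15

Row minima are 9 and 6, so the kicker's maximin is 9; column maxima are 14 and 16, so the goalkeeper's minimax is 14. These differ, so the equilibrium is in mixed strategies.
Let the kicker play left with probability p. The goalkeeper is indifferent when 9p + 14(1−p) = 16p + 6(1−p), giving p = 8/15.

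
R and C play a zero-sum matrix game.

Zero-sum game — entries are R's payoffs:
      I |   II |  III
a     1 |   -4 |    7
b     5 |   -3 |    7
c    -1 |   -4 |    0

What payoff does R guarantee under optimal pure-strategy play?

-3

Row minima: -4, -3, -4 → R's maximin is -3.
Column maxima: 5, -3, 7 → C's minimax is -3.
They coincide at (b, II), so the value is -3.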